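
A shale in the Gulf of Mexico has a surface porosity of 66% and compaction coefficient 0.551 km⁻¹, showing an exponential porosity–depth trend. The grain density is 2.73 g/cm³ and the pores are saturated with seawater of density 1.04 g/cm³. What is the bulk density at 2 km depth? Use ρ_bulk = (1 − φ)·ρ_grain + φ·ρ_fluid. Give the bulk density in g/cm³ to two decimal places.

Porosity at depth: φ = 0.66·exp(−0.551×2) = 0.66×0.3322 = 0.2193
Bulk density: ρ_b = (1−φ)ρ_g + φ·ρ_f = 0.7807×2.73 + 0.2193×1.04
       = 2.131 + 0.228 = 2.359 g/cm³

2.36 g/cm³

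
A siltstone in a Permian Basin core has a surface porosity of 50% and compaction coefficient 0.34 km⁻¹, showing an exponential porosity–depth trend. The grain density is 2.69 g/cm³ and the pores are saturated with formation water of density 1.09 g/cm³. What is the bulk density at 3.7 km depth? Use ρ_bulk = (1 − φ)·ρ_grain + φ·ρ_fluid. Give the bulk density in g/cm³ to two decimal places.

2.46 g/cm³

Porosity at depth: n = 0.5·exp(−0.34×3.7) = 0.5×0.2842 = 0.1421
Bulk density: ρ_b = (1−n)ρ_g + n·ρ_f = 0.8579×2.69 + 0.1421×1.09
       = 2.308 + 0.155 = 2.463 g/cm³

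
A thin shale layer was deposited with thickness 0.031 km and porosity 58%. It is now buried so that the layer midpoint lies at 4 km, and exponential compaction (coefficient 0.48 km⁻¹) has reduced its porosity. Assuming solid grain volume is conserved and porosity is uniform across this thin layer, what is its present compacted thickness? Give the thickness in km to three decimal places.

Porosity at 4 km: φ = 0.58·exp(−0.48×4) = 0.0850
Solid-volume conservation: h(1−φ) = h₀(1−φ₀) ⇒ h = h₀·(1−φ₀)/(1−φ)
h = 0.031 × (1 − 0.58)/(1 − 0.0850) = 0.031 × 0.4590 = 0.0142 km

0.014 km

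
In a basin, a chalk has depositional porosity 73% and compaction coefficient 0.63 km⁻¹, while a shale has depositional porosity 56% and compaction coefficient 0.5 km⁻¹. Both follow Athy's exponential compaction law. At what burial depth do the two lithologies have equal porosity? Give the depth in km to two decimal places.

2.04 km

Set φ₀ₐ e^(−βₐd) = φ₀ᵦ e^(−βᵦd) ⇒ ln(φ₀ₐ/φ₀ᵦ) = (βₐ − βᵦ)·d
d = ln(0.73/0.56) / (0.63 − 0.5) = 0.2651 / 0.13 = 2.039 km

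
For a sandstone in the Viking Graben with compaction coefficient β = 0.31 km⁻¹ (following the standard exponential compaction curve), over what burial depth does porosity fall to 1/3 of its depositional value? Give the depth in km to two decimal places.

3.54 km

φ/φ₀ = 1/3 ⇒ exp(−β·d) = 1/3 ⇒ d = ln(3) / β
d = 1.0986 / 0.31 = 3.544 km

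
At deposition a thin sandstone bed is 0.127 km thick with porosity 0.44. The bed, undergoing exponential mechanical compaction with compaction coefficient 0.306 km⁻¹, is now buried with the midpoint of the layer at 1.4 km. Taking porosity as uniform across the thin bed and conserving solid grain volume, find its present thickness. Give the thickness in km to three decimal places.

Porosity at 1.4 km: phi = 0.44·exp(−0.306×1.4) = 0.2867
Solid-volume conservation: h(1−phi) = h₀(1−phi₀) ⇒ h = h₀·(1−phi₀)/(1−phi)
h = 0.127 × (1 − 0.44)/(1 − 0.2867) = 0.127 × 0.7851 = 0.0997 km

0.100 km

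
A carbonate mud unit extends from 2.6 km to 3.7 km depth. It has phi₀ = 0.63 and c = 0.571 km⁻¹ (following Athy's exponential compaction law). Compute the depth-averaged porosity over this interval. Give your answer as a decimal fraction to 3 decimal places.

⟨phi⟩ = (1/(d₂−d₁)) ∫ phi₀ e^(−cd) dd = phi₀·(e^(−c·d₁) − e^(−c·d₂)) / (c·(d₂−d₁))
e^(−0.571×2.6) = 0.2266; e^(−0.571×3.7) = 0.1209
⟨phi⟩ = 0.63 × (0.2266 − 0.1209) / (0.571 × 1.1) = 0.63 × 0.1683 = 0.1060

0.106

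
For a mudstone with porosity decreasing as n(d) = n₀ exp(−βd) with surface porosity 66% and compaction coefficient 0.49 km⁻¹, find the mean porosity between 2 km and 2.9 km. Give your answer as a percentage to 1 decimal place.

20.0%

⟨n⟩ = (1/(d₂−d₁)) ∫ n₀ e^(−βd) dd = n₀·(e^(−β·d₁) − e^(−β·d₂)) / (β·(d₂−d₁))
e^(−0.49×2) = 0.3753; e^(−0.49×2.9) = 0.2415
⟨n⟩ = 0.66 × (0.3753 − 0.2415) / (0.49 × 0.9) = 0.66 × 0.3035 = 0.2003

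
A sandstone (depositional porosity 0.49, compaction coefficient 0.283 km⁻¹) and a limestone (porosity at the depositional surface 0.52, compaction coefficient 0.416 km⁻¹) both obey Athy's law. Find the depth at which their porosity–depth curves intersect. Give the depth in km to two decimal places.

0.45 km

Set n₀ₐ e^(−βₐZ) = n₀ᵦ e^(−βᵦZ) ⇒ ln(n₀ₐ/n₀ᵦ) = (βₐ − βᵦ)·Z
Z = ln(0.49/0.52) / (0.283 − 0.416) = -0.0594 / -0.133 = 0.447 km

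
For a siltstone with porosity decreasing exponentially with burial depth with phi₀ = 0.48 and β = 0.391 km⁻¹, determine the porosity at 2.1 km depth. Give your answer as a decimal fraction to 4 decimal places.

0.2112

phi = phi₀·exp(−β·z) = 0.48 × exp(−0.391 × 2.1) = 0.48 × exp(−0.8211)
  = 0.48 × 0.4399 = 0.2112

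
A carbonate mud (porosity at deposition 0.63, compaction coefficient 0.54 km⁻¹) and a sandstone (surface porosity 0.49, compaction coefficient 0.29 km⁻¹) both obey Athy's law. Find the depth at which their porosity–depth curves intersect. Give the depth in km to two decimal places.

Set n₀ₐ e^(−cₐz) = n₀ᵦ e^(−cᵦz) ⇒ ln(n₀ₐ/n₀ᵦ) = (cₐ − cᵦ)·z
z = ln(0.63/0.49) / (0.54 − 0.29) = 0.2513 / 0.25 = 1.005 km

1.01 km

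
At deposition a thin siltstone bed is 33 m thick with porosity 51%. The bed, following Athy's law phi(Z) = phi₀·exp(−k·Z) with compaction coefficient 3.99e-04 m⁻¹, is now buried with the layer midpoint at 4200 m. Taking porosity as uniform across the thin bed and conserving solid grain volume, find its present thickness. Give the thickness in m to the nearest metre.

Working in km (1 km = 1000 m; k in km⁻¹ = k in m⁻¹ × 1000):
Porosity at 4.2 km: phi = 0.51·exp(−0.399×4.2) = 0.0955
Solid-volume conservation: h(1−phi) = h₀(1−phi₀) ⇒ h = h₀·(1−phi₀)/(1−phi)
h = 0.033 × (1 − 0.51)/(1 − 0.0955) = 0.033 × 0.5417 = 0.0179 km

18 m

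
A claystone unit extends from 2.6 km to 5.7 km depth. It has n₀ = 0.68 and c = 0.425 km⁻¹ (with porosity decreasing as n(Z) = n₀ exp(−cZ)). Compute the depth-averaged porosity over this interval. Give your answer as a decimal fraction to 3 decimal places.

⟨n⟩ = (1/(Z₂−Z₁)) ∫ n₀ e^(−cZ) dZ = n₀·(e^(−c·Z₁) − e^(−c·Z₂)) / (c·(Z₂−Z₁))
e^(−0.425×2.6) = 0.3312; e^(−0.425×5.7) = 0.0887
⟨n⟩ = 0.68 × (0.3312 − 0.0887) / (0.425 × 3.1) = 0.68 × 0.1841 = 0.1252

0.125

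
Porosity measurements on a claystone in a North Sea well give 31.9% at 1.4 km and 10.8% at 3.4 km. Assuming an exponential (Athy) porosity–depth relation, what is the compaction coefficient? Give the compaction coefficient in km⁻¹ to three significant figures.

0.542 km⁻¹

Athy: n(z) = n₀ e^(−cz) ⇒ n₁/n₂ = e^{c(z₂−z₁)} ⇒ c = ln(n₁/n₂)/(z₂−z₁)
c = ln(0.319/0.108) / (3.4 − 1.4) = ln(2.954) / 2 = 1.0831 / 2 = 0.5415 km⁻¹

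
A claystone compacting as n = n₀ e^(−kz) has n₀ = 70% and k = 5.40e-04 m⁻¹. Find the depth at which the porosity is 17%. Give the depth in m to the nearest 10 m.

Working in km (1 km = 1000 m; k in km⁻¹ = k in m⁻¹ × 1000):
Invert Athy's law: z = ln(n₀/n) / k
z = ln(0.7/0.17) / 0.54 = ln(4.118) / 0.54 = 1.4153 / 0.54 = 2.621 km

2620 m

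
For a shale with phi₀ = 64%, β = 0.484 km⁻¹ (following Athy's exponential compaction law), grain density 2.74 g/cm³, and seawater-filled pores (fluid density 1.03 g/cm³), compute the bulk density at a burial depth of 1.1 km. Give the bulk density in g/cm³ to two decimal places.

Porosity at depth: phi = 0.64·exp(−0.484×1.1) = 0.64×0.5872 = 0.3758
Bulk density: ρ_b = (1−phi)ρ_g + phi·ρ_f = 0.6242×2.74 + 0.3758×1.03
       = 1.710 + 0.387 = 2.097 g/cm³

2.10 g/cm³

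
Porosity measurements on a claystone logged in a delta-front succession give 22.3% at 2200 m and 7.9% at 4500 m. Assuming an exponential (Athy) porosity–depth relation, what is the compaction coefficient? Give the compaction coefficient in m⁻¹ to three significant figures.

0.000451 m⁻¹

Working in km (1 km = 1000 m; k in km⁻¹ = k in m⁻¹ × 1000):
Athy: φ(d) = φ₀ e^(−kd) ⇒ φ₁/φ₂ = e^{k(d₂−d₁)} ⇒ k = ln(φ₁/φ₂)/(d₂−d₁)
k = ln(0.223/0.079) / (4.5 − 2.2) = ln(2.823) / 2.3 = 1.0377 / 2.3 = 0.4512 km⁻¹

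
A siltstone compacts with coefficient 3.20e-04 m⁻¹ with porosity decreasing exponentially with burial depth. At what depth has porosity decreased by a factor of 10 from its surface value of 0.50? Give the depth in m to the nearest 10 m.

Working in km (1 km = 1000 m; β in km⁻¹ = β in m⁻¹ × 1000):
phi/phi₀ = 1/10 ⇒ exp(−β·z) = 1/10 ⇒ z = ln(10) / β
z = 2.3026 / 0.32 = 7.196 km

7200 m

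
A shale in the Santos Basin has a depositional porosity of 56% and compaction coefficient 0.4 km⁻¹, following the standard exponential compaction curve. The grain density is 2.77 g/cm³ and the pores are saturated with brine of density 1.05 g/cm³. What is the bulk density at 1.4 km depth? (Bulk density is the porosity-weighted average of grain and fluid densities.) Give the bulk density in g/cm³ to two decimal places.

Porosity at depth: n = 0.56·exp(−0.4×1.4) = 0.56×0.5712 = 0.3199
Bulk density: ρ_b = (1−n)ρ_g + n·ρ_f = 0.6801×2.77 + 0.3199×1.05
       = 1.884 + 0.336 = 2.220 g/cm³

2.22 g/cm³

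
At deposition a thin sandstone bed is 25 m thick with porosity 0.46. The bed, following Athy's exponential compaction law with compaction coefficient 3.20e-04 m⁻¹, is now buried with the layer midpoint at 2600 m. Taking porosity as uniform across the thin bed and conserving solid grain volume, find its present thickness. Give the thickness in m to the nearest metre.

17 m

Working in km (1 km = 1000 m; k in km⁻¹ = k in m⁻¹ × 1000):
Porosity at 2.6 km: n = 0.46·exp(−0.32×2.6) = 0.2002
Solid-volume conservation: h(1−n) = h₀(1−n₀) ⇒ h = h₀·(1−n₀)/(1−n)
h = 0.025 × (1 − 0.46)/(1 − 0.2002) = 0.025 × 0.6752 = 0.0169 km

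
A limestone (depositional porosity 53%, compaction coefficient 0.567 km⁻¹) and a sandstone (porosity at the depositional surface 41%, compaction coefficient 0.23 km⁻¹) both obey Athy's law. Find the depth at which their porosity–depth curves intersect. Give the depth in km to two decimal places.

Set phi₀ₐ e^(−kₐZ) = phi₀ᵦ e^(−kᵦZ) ⇒ ln(phi₀ₐ/phi₀ᵦ) = (kₐ − kᵦ)·Z
Z = ln(0.53/0.41) / (0.567 − 0.23) = 0.2567 / 0.337 = 0.762 km

0.76 km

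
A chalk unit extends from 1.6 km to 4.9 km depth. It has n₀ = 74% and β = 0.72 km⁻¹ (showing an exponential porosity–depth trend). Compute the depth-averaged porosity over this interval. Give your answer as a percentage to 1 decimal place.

⟨n⟩ = (1/(Z₂−Z₁)) ∫ n₀ e^(−βZ) dZ = n₀·(e^(−β·Z₁) − e^(−β·Z₂)) / (β·(Z₂−Z₁))
e^(−0.72×1.6) = 0.3160; e^(−0.72×4.9) = 0.0294
⟨n⟩ = 0.74 × (0.3160 − 0.0294) / (0.72 × 3.3) = 0.74 × 0.1206 = 0.0893

8.9%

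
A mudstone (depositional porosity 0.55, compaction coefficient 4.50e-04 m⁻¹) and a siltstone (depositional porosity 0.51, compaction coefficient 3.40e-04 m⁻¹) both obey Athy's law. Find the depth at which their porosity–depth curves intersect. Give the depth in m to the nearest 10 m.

Working in km (1 km = 1000 m; c in km⁻¹ = c in m⁻¹ × 1000):
Set φ₀ₐ e^(−cₐz) = φ₀ᵦ e^(−cᵦz) ⇒ ln(φ₀ₐ/φ₀ᵦ) = (cₐ − cᵦ)·z
z = ln(0.55/0.51) / (0.45 − 0.34) = 0.0755 / 0.11 = 0.686 km

690 m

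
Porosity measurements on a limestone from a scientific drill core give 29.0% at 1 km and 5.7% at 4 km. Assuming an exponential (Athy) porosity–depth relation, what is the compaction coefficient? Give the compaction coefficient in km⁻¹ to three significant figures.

Athy: n(d) = n₀ e^(−βd) ⇒ n₁/n₂ = e^{β(d₂−d₁)} ⇒ β = ln(n₁/n₂)/(d₂−d₁)
β = ln(0.29/0.057) / (4 − 1) = ln(5.088) / 3 = 1.6268 / 3 = 0.5423 km⁻¹

0.542 km⁻¹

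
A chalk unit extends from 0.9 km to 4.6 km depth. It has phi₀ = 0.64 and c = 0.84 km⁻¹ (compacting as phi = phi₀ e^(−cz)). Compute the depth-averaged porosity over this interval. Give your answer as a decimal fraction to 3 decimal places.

⟨phi⟩ = (1/(z₂−z₁)) ∫ phi₀ e^(−cz) dz = phi₀·(e^(−c·z₁) − e^(−c·z₂)) / (c·(z₂−z₁))
e^(−0.84×0.9) = 0.4695; e^(−0.84×4.6) = 0.0210
⟨phi⟩ = 0.64 × (0.4695 − 0.0210) / (0.84 × 3.7) = 0.64 × 0.1443 = 0.0924

0.092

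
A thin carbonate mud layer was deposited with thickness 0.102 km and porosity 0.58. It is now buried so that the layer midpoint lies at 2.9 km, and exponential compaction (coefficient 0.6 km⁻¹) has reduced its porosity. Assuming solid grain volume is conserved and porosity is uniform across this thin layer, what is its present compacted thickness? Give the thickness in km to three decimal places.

0.048 km

Porosity at 2.9 km: φ = 0.58·exp(−0.6×2.9) = 0.1018
Solid-volume conservation: h(1−φ) = h₀(1−φ₀) ⇒ h = h₀·(1−φ₀)/(1−φ)
h = 0.102 × (1 − 0.58)/(1 − 0.1018) = 0.102 × 0.4676 = 0.0477 km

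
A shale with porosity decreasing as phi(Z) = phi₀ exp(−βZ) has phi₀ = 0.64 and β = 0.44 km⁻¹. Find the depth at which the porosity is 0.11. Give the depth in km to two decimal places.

4.00 km

Invert Athy's law: Z = ln(phi₀/phi) / β
Z = ln(0.64/0.11) / 0.44 = ln(5.818) / 0.44 = 1.7610 / 0.44 = 4.002 km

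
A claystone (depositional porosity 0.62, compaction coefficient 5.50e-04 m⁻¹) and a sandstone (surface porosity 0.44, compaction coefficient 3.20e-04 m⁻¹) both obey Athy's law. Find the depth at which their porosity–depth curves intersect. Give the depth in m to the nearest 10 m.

Working in km (1 km = 1000 m; c in km⁻¹ = c in m⁻¹ × 1000):
Set φ₀ₐ e^(−cₐz) = φ₀ᵦ e^(−cᵦz) ⇒ ln(φ₀ₐ/φ₀ᵦ) = (cₐ − cᵦ)·z
z = ln(0.62/0.44) / (0.55 − 0.32) = 0.3429 / 0.23 = 1.491 km

1490 m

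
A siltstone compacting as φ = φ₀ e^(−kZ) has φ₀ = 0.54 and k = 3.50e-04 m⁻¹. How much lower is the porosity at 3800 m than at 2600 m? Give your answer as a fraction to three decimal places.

0.075

Working in km (1 km = 1000 m; k in km⁻¹ = k in m⁻¹ × 1000):
φ(2.6) = 0.54·e^(−0.35×2.6) = 0.2174
φ(3.8) = 0.54·e^(−0.35×3.8) = 0.1428
Δφ = 0.2174 − 0.1428 = 0.0745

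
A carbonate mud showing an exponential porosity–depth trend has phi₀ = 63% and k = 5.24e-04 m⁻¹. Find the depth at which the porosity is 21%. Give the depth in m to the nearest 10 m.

2100 m

Working in km (1 km = 1000 m; k in km⁻¹ = k in m⁻¹ × 1000):
Invert Athy's law: z = ln(phi₀/phi) / k
z = ln(0.63/0.21) / 0.524 = ln(3) / 0.524 = 1.0986 / 0.524 = 2.097 km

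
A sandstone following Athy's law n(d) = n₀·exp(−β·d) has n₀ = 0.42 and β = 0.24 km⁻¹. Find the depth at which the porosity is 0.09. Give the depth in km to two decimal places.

6.42 km

Invert Athy's law: d = ln(n₀/n) / β
d = ln(0.42/0.09) / 0.24 = ln(4.667) / 0.24 = 1.5404 / 0.24 = 6.419 km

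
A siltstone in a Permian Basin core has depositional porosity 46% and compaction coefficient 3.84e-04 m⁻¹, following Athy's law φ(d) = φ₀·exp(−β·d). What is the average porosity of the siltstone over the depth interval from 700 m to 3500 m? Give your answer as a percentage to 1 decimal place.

21.5%

Working in km (1 km = 1000 m; β in km⁻¹ = β in m⁻¹ × 1000):
⟨φ⟩ = (1/(d₂−d₁)) ∫ φ₀ e^(−βd) dd = φ₀·(e^(−β·d₁) − e^(−β·d₂)) / (β·(d₂−d₁))
e^(−0.384×0.7) = 0.7643; e^(−0.384×3.5) = 0.2608
⟨φ⟩ = 0.46 × (0.7643 − 0.2608) / (0.384 × 2.8) = 0.46 × 0.4683 = 0.2154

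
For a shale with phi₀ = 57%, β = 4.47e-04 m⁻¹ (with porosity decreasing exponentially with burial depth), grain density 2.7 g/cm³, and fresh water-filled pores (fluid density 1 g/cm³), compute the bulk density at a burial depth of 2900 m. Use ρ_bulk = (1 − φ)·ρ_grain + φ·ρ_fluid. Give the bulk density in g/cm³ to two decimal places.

2.43 g/cm³

Working in km (1 km = 1000 m; β in km⁻¹ = β in m⁻¹ × 1000):
Porosity at depth: phi = 0.57·exp(−0.447×2.9) = 0.57×0.2735 = 0.1559
Bulk density: ρ_b = (1−phi)ρ_g + phi·ρ_f = 0.8441×2.7 + 0.1559×1
       = 2.279 + 0.156 = 2.435 g/cm³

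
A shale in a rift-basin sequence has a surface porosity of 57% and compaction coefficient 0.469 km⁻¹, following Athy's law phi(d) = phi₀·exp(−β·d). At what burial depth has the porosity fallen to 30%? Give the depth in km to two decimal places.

1.37 km

Invert Athy's law: d = ln(phi₀/phi) / β
d = ln(0.57/0.3) / 0.469 = ln(1.9) / 0.469 = 0.6419 / 0.469 = 1.369 km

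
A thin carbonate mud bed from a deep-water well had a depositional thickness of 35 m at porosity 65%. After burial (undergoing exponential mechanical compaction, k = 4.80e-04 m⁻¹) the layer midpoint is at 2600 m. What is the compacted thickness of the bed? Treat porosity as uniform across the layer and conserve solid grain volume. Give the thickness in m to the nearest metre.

Working in km (1 km = 1000 m; k in km⁻¹ = k in m⁻¹ × 1000):
Porosity at 2.6 km: n = 0.65·exp(−0.48×2.6) = 0.1866
Solid-volume conservation: h(1−n) = h₀(1−n₀) ⇒ h = h₀·(1−n₀)/(1−n)
h = 0.035 × (1 − 0.65)/(1 − 0.1866) = 0.035 × 0.4303 = 0.0151 km

15 m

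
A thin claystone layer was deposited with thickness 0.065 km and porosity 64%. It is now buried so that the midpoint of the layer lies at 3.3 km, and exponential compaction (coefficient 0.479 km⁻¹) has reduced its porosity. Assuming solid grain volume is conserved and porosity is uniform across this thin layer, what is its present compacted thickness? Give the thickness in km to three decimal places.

0.027 km

Porosity at 3.3 km: phi = 0.64·exp(−0.479×3.3) = 0.1317
Solid-volume conservation: h(1−phi) = h₀(1−phi₀) ⇒ h = h₀·(1−phi₀)/(1−phi)
h = 0.065 × (1 − 0.64)/(1 − 0.1317) = 0.065 × 0.4146 = 0.0270 km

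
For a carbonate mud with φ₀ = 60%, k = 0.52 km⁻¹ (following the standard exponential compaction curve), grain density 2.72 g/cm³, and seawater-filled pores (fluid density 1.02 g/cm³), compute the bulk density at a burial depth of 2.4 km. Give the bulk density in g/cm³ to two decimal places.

2.43 g/cm³

Porosity at depth: φ = 0.6·exp(−0.52×2.4) = 0.6×0.2871 = 0.1722
Bulk density: ρ_b = (1−φ)ρ_g + φ·ρ_f = 0.8278×2.72 + 0.1722×1.02
       = 2.251 + 0.176 = 2.427 g/cm³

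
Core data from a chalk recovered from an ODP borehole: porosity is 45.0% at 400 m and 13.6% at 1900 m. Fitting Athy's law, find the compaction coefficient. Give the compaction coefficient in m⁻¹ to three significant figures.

0.000798 m⁻¹

Working in km (1 km = 1000 m; k in km⁻¹ = k in m⁻¹ × 1000):
Athy: phi(d) = phi₀ e^(−kd) ⇒ phi₁/phi₂ = e^{k(d₂−d₁)} ⇒ k = ln(phi₁/phi₂)/(d₂−d₁)
k = ln(0.45/0.136) / (1.9 − 0.4) = ln(3.309) / 1.5 = 1.1966 / 1.5 = 0.7977 km⁻¹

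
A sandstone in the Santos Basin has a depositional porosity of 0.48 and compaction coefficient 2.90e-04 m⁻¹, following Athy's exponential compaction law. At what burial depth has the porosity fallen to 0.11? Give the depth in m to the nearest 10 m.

5080 m

Working in km (1 km = 1000 m; β in km⁻¹ = β in m⁻¹ × 1000):
Invert Athy's law: z = ln(phi₀/phi) / β
z = ln(0.48/0.11) / 0.29 = ln(4.364) / 0.29 = 1.4733 / 0.29 = 5.080 km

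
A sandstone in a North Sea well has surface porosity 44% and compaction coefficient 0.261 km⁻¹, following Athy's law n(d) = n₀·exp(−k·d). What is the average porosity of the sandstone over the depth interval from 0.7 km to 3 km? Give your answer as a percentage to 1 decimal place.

⟨n⟩ = (1/(d₂−d₁)) ∫ n₀ e^(−kd) dd = n₀·(e^(−k·d₁) − e^(−k·d₂)) / (k·(d₂−d₁))
e^(−0.261×0.7) = 0.8330; e^(−0.261×3) = 0.4570
⟨n⟩ = 0.44 × (0.8330 − 0.4570) / (0.261 × 2.3) = 0.44 × 0.6263 = 0.2756

27.6%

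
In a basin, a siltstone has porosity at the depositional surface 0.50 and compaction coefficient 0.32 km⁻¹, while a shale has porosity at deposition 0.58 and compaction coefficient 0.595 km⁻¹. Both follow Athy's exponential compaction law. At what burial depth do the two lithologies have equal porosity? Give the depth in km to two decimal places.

0.54 km

Set phi₀ₐ e^(−βₐz) = phi₀ᵦ e^(−βᵦz) ⇒ ln(phi₀ₐ/phi₀ᵦ) = (βₐ − βᵦ)·z
z = ln(0.5/0.58) / (0.32 − 0.595) = -0.1484 / -0.275 = 0.540 km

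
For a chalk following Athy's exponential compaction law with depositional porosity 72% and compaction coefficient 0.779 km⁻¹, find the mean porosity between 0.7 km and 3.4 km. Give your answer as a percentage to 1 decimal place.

17.4%

⟨φ⟩ = (1/(z₂−z₁)) ∫ φ₀ e^(−cz) dz = φ₀·(e^(−c·z₁) − e^(−c·z₂)) / (c·(z₂−z₁))
e^(−0.779×0.7) = 0.5797; e^(−0.779×3.4) = 0.0708
⟨φ⟩ = 0.72 × (0.5797 − 0.0708) / (0.779 × 2.7) = 0.72 × 0.2420 = 0.1742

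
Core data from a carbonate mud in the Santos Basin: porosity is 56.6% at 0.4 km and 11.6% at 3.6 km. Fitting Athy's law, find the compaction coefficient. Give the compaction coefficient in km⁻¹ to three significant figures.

0.495 km⁻¹

Athy: phi(Z) = phi₀ e^(−kZ) ⇒ phi₁/phi₂ = e^{k(Z₂−Z₁)} ⇒ k = ln(phi₁/phi₂)/(Z₂−Z₁)
k = ln(0.566/0.116) / (3.6 − 0.4) = ln(4.879) / 3.2 = 1.5850 / 3.2 = 0.4953 km⁻¹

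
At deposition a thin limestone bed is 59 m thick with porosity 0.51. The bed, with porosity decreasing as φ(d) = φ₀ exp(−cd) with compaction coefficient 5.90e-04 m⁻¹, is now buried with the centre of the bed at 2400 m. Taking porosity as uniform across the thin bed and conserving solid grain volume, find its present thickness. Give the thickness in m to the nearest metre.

33 m

Working in km (1 km = 1000 m; c in km⁻¹ = c in m⁻¹ × 1000):
Porosity at 2.4 km: φ = 0.51·exp(−0.59×2.4) = 0.1238
Solid-volume conservation: h(1−φ) = h₀(1−φ₀) ⇒ h = h₀·(1−φ₀)/(1−φ)
h = 0.059 × (1 − 0.51)/(1 − 0.1238) = 0.059 × 0.5592 = 0.0330 km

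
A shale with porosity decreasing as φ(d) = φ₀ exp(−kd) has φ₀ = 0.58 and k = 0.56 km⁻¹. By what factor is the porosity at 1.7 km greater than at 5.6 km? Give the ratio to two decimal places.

φ(d₁)/φ(d₂) = e^(−k·d₁)/e^(−k·d₂) = e^{k(d₂−d₁)}
= exp(0.56 × 3.9) = exp(2.184) = 8.8818

8.88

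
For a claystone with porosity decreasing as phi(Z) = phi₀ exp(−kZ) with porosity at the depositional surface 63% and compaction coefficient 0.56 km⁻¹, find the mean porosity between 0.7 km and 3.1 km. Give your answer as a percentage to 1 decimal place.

⟨phi⟩ = (1/(Z₂−Z₁)) ∫ phi₀ e^(−kZ) dZ = phi₀·(e^(−k·Z₁) − e^(−k·Z₂)) / (k·(Z₂−Z₁))
e^(−0.56×0.7) = 0.6757; e^(−0.56×3.1) = 0.1762
⟨phi⟩ = 0.63 × (0.6757 − 0.1762) / (0.56 × 2.4) = 0.63 × 0.3716 = 0.2341

23.4%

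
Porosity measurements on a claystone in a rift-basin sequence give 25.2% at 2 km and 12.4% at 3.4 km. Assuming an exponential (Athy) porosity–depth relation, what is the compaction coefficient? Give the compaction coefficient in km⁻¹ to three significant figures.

0.507 km⁻¹

Athy: φ(Z) = φ₀ e^(−βZ) ⇒ φ₁/φ₂ = e^{β(Z₂−Z₁)} ⇒ β = ln(φ₁/φ₂)/(Z₂−Z₁)
β = ln(0.252/0.124) / (3.4 − 2) = ln(2.032) / 1.4 = 0.7091 / 1.4 = 0.5065 km⁻¹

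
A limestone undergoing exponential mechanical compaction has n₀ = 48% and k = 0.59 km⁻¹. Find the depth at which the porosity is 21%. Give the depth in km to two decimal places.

1.40 km

Invert Athy's law: Z = ln(n₀/n) / k
Z = ln(0.48/0.21) / 0.59 = ln(2.286) / 0.59 = 0.8267 / 0.59 = 1.401 km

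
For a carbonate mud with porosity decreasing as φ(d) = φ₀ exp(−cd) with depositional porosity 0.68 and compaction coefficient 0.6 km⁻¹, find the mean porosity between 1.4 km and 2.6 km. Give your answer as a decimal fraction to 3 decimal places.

0.209

⟨φ⟩ = (1/(d₂−d₁)) ∫ φ₀ e^(−cd) dd = φ₀·(e^(−c·d₁) − e^(−c·d₂)) / (c·(d₂−d₁))
e^(−0.6×1.4) = 0.4317; e^(−0.6×2.6) = 0.2101
⟨φ⟩ = 0.68 × (0.4317 − 0.2101) / (0.6 × 1.2) = 0.68 × 0.3077 = 0.2093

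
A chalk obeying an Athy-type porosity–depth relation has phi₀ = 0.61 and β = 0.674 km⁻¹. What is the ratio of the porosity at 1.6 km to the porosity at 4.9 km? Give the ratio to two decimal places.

9.25

phi(z₁)/phi(z₂) = e^(−β·z₁)/e^(−β·z₂) = e^{β(z₂−z₁)}
= exp(0.674 × 3.3) = exp(2.224) = 9.2461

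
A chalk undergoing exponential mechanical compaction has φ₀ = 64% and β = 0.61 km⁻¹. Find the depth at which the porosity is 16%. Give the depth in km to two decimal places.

2.27 km

Invert Athy's law: z = ln(φ₀/φ) / β
z = ln(0.64/0.16) / 0.61 = ln(4) / 0.61 = 1.3863 / 0.61 = 2.273 km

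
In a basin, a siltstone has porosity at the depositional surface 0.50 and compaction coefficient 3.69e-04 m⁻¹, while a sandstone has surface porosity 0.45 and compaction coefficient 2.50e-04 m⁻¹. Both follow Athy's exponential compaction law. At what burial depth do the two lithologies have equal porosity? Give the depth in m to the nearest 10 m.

Working in km (1 km = 1000 m; c in km⁻¹ = c in m⁻¹ × 1000):
Set φ₀ₐ e^(−cₐd) = φ₀ᵦ e^(−cᵦd) ⇒ ln(φ₀ₐ/φ₀ᵦ) = (cₐ − cᵦ)·d
d = ln(0.5/0.45) / (0.369 − 0.25) = 0.1054 / 0.119 = 0.885 km

890 m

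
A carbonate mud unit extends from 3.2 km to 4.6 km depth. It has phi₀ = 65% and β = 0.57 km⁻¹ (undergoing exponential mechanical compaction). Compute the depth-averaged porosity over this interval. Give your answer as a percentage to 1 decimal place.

⟨phi⟩ = (1/(d₂−d₁)) ∫ phi₀ e^(−βd) dd = phi₀·(e^(−β·d₁) − e^(−β·d₂)) / (β·(d₂−d₁))
e^(−0.57×3.2) = 0.1614; e^(−0.57×4.6) = 0.0727
⟨phi⟩ = 0.65 × (0.1614 − 0.0727) / (0.57 × 1.4) = 0.65 × 0.1112 = 0.0723

7.2%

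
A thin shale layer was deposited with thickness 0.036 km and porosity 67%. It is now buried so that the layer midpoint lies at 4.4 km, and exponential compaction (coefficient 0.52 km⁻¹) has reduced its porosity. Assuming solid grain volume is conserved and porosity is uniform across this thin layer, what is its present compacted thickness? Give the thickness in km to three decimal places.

Porosity at 4.4 km: φ = 0.67·exp(−0.52×4.4) = 0.0680
Solid-volume conservation: h(1−φ) = h₀(1−φ₀) ⇒ h = h₀·(1−φ₀)/(1−φ)
h = 0.036 × (1 − 0.67)/(1 − 0.0680) = 0.036 × 0.3541 = 0.0127 km

0.013 km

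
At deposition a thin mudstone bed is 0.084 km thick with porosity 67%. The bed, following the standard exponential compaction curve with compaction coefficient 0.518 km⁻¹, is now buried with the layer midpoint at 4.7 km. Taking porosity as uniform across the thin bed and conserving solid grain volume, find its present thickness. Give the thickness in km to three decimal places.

Porosity at 4.7 km: n = 0.67·exp(−0.518×4.7) = 0.0587
Solid-volume conservation: h(1−n) = h₀(1−n₀) ⇒ h = h₀·(1−n₀)/(1−n)
h = 0.084 × (1 − 0.67)/(1 − 0.0587) = 0.084 × 0.3506 = 0.0294 km

0.029 km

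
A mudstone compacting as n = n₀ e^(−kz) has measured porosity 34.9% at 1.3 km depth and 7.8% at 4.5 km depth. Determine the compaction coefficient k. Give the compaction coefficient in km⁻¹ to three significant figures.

Athy: n(z) = n₀ e^(−kz) ⇒ n₁/n₂ = e^{k(z₂−z₁)} ⇒ k = ln(n₁/n₂)/(z₂−z₁)
k = ln(0.349/0.078) / (4.5 − 1.3) = ln(4.474) / 3.2 = 1.4984 / 3.2 = 0.4682 km⁻¹

0.468 km⁻¹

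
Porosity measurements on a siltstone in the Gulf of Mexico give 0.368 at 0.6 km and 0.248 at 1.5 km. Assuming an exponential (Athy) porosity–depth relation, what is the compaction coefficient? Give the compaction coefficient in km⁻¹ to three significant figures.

Athy: n(Z) = n₀ e^(−βZ) ⇒ n₁/n₂ = e^{β(Z₂−Z₁)} ⇒ β = ln(n₁/n₂)/(Z₂−Z₁)
β = ln(0.368/0.248) / (1.5 − 0.6) = ln(1.484) / 0.9 = 0.3947 / 0.9 = 0.4385 km⁻¹

0.439 km⁻¹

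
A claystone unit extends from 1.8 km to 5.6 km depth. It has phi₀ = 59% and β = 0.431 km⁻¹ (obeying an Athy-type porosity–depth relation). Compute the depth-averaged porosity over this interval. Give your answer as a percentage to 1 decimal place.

⟨phi⟩ = (1/(Z₂−Z₁)) ∫ phi₀ e^(−βZ) dZ = phi₀·(e^(−β·Z₁) − e^(−β·Z₂)) / (β·(Z₂−Z₁))
e^(−0.431×1.8) = 0.4603; e^(−0.431×5.6) = 0.0895
⟨phi⟩ = 0.59 × (0.4603 − 0.0895) / (0.431 × 3.8) = 0.59 × 0.2264 = 0.1336

13.4%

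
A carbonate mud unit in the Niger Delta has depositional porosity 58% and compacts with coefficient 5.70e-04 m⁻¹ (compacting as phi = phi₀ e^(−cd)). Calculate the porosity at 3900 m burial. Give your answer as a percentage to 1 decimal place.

6.3%

Working in km (1 km = 1000 m; c in km⁻¹ = c in m⁻¹ × 1000):
phi = phi₀·exp(−c·d) = 0.58 × exp(−0.57 × 3.9) = 0.58 × exp(−2.223)
  = 0.58 × 0.1083 = 0.0628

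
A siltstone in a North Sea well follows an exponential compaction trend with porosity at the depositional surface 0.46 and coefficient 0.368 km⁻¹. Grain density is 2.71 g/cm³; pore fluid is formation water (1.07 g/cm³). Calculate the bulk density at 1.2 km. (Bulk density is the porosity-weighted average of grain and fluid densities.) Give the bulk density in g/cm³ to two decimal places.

Porosity at depth: phi = 0.46·exp(−0.368×1.2) = 0.46×0.6430 = 0.2958
Bulk density: ρ_b = (1−phi)ρ_g + phi·ρ_f = 0.7042×2.71 + 0.2958×1.07
       = 1.908 + 0.316 = 2.225 g/cm³

2.22 g/cm³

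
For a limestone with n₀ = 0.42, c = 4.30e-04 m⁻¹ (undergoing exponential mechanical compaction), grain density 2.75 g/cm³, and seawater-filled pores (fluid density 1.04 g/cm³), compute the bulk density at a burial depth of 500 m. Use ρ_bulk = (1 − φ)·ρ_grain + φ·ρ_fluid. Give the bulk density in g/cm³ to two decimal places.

Working in km (1 km = 1000 m; c in km⁻¹ = c in m⁻¹ × 1000):
Porosity at depth: n = 0.42·exp(−0.43×0.5) = 0.42×0.8065 = 0.3387
Bulk density: ρ_b = (1−n)ρ_g + n·ρ_f = 0.6613×2.75 + 0.3387×1.04
       = 1.818 + 0.352 = 2.171 g/cm³

2.17 g/cm³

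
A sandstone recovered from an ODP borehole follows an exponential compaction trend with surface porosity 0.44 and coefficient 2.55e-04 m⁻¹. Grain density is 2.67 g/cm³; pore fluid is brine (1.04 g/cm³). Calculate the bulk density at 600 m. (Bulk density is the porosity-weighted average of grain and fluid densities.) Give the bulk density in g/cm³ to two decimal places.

2.05 g/cm³

Working in km (1 km = 1000 m; k in km⁻¹ = k in m⁻¹ × 1000):
Porosity at depth: phi = 0.44·exp(−0.255×0.6) = 0.44×0.8581 = 0.3776
Bulk density: ρ_b = (1−phi)ρ_g + phi·ρ_f = 0.6224×2.67 + 0.3776×1.04
       = 1.662 + 0.393 = 2.055 g/cm³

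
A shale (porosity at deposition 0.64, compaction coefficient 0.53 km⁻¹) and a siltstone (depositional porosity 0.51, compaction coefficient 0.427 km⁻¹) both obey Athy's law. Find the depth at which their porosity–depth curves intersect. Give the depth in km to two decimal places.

2.20 km

Set φ₀ₐ e^(−βₐZ) = φ₀ᵦ e^(−βᵦZ) ⇒ ln(φ₀ₐ/φ₀ᵦ) = (βₐ − βᵦ)·Z
Z = ln(0.64/0.51) / (0.53 − 0.427) = 0.2271 / 0.103 = 2.204 km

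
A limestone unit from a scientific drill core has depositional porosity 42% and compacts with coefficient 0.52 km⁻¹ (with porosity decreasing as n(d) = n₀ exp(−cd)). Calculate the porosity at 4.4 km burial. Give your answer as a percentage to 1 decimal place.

4.3%

n = n₀·exp(−c·d) = 0.42 × exp(−0.52 × 4.4) = 0.42 × exp(−2.288)
  = 0.42 × 0.1015 = 0.0426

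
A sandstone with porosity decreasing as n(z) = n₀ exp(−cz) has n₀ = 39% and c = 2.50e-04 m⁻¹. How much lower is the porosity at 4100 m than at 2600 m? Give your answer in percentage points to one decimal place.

6.4 percentage points

Working in km (1 km = 1000 m; c in km⁻¹ = c in m⁻¹ × 1000):
n(2.6) = 0.39·e^(−0.25×2.6) = 0.2036
n(4.1) = 0.39·e^(−0.25×4.1) = 0.1399
Δn = 0.2036 − 0.1399 = 0.0637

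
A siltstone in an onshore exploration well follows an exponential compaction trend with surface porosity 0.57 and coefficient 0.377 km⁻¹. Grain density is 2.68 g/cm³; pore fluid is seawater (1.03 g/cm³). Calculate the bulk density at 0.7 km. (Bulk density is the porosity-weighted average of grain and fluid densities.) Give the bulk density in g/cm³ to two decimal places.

Porosity at depth: n = 0.57·exp(−0.377×0.7) = 0.57×0.7681 = 0.4378
Bulk density: ρ_b = (1−n)ρ_g + n·ρ_f = 0.5622×2.68 + 0.4378×1.03
       = 1.507 + 0.451 = 1.958 g/cm³

1.96 g/cm³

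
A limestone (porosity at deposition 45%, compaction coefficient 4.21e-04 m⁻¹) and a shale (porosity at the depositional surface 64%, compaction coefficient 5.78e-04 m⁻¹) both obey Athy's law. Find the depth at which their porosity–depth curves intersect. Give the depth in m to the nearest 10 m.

2240 m

Working in km (1 km = 1000 m; k in km⁻¹ = k in m⁻¹ × 1000):
Set φ₀ₐ e^(−kₐd) = φ₀ᵦ e^(−kᵦd) ⇒ ln(φ₀ₐ/φ₀ᵦ) = (kₐ − kᵦ)·d
d = ln(0.45/0.64) / (0.421 − 0.578) = -0.3522 / -0.157 = 2.243 km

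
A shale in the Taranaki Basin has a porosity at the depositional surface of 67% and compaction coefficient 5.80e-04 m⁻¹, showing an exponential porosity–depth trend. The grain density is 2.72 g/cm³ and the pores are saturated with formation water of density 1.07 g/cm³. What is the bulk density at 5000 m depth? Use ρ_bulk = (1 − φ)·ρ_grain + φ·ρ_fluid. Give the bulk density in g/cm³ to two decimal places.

2.66 g/cm³

Working in km (1 km = 1000 m; β in km⁻¹ = β in m⁻¹ × 1000):
Porosity at depth: phi = 0.67·exp(−0.58×5) = 0.67×0.0550 = 0.0369
Bulk density: ρ_b = (1−phi)ρ_g + phi·ρ_f = 0.9631×2.72 + 0.0369×1.07
       = 2.620 + 0.039 = 2.659 g/cm³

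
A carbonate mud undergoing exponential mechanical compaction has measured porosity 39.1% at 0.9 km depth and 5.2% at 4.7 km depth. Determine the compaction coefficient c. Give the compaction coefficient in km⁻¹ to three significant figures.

Athy: φ(z) = φ₀ e^(−cz) ⇒ φ₁/φ₂ = e^{c(z₂−z₁)} ⇒ c = ln(φ₁/φ₂)/(z₂−z₁)
c = ln(0.391/0.052) / (4.7 − 0.9) = ln(7.519) / 3.8 = 2.0175 / 3.8 = 0.5309 km⁻¹

0.531 km⁻¹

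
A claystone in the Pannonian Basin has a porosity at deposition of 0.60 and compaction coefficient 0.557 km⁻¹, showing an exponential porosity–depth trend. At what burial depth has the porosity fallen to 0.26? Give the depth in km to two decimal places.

1.50 km

Invert Athy's law: d = ln(n₀/n) / k
d = ln(0.6/0.26) / 0.557 = ln(2.308) / 0.557 = 0.8362 / 0.557 = 1.501 km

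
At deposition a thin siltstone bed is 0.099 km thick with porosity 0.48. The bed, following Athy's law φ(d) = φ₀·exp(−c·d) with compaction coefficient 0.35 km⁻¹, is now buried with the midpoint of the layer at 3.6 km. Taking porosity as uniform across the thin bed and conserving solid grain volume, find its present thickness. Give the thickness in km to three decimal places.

0.060 km

Porosity at 3.6 km: φ = 0.48·exp(−0.35×3.6) = 0.1362
Solid-volume conservation: h(1−φ) = h₀(1−φ₀) ⇒ h = h₀·(1−φ₀)/(1−φ)
h = 0.099 × (1 − 0.48)/(1 − 0.1362) = 0.099 × 0.6020 = 0.0596 km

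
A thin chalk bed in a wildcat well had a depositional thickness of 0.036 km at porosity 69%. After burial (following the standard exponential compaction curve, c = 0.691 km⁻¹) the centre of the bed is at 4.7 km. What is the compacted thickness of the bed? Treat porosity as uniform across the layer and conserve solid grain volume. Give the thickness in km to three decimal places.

Porosity at 4.7 km: φ = 0.69·exp(−0.691×4.7) = 0.0268
Solid-volume conservation: h(1−φ) = h₀(1−φ₀) ⇒ h = h₀·(1−φ₀)/(1−φ)
h = 0.036 × (1 − 0.69)/(1 − 0.0268) = 0.036 × 0.3185 = 0.0115 km

0.011 km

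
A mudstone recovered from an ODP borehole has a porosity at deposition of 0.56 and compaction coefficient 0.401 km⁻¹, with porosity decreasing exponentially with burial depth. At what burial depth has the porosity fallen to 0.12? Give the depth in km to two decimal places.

Invert Athy's law: d = ln(φ₀/φ) / k
d = ln(0.56/0.12) / 0.401 = ln(4.667) / 0.401 = 1.5404 / 0.401 = 3.842 km

3.84 km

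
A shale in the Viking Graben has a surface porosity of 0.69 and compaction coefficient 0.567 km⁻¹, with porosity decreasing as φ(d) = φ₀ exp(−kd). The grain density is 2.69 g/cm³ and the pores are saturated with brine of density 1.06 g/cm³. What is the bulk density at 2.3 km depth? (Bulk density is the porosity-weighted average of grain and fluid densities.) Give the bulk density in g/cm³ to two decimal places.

2.38 g/cm³

Porosity at depth: φ = 0.69·exp(−0.567×2.3) = 0.69×0.2714 = 0.1873
Bulk density: ρ_b = (1−φ)ρ_g + φ·ρ_f = 0.8127×2.69 + 0.1873×1.06
       = 2.186 + 0.199 = 2.385 g/cm³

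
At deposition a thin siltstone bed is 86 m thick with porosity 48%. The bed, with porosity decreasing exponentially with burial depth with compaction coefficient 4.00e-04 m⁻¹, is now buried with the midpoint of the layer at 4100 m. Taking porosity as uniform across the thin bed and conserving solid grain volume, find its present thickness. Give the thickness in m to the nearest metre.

49 m

Working in km (1 km = 1000 m; c in km⁻¹ = c in m⁻¹ × 1000):
Porosity at 4.1 km: φ = 0.48·exp(−0.4×4.1) = 0.0931
Solid-volume conservation: h(1−φ) = h₀(1−φ₀) ⇒ h = h₀·(1−φ₀)/(1−φ)
h = 0.086 × (1 − 0.48)/(1 − 0.0931) = 0.086 × 0.5734 = 0.0493 km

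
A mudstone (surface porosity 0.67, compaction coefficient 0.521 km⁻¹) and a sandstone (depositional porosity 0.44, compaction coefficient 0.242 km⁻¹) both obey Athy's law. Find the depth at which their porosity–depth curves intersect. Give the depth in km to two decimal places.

1.51 km

Set n₀ₐ e^(−cₐZ) = n₀ᵦ e^(−cᵦZ) ⇒ ln(n₀ₐ/n₀ᵦ) = (cₐ − cᵦ)·Z
Z = ln(0.67/0.44) / (0.521 − 0.242) = 0.4205 / 0.279 = 1.507 km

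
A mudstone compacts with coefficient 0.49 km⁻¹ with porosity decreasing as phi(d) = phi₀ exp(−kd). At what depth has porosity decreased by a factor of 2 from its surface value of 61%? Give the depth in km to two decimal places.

phi/phi₀ = 1/2 ⇒ exp(−k·d) = 1/2 ⇒ d = ln(2) / k
d = 0.6931 / 0.49 = 1.415 km

1.41 km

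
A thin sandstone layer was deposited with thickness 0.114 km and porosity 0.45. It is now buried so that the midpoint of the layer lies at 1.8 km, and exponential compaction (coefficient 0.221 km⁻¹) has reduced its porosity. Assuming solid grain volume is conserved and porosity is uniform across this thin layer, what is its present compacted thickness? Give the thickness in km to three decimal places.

0.090 km

Porosity at 1.8 km: n = 0.45·exp(−0.221×1.8) = 0.3023
Solid-volume conservation: h(1−n) = h₀(1−n₀) ⇒ h = h₀·(1−n₀)/(1−n)
h = 0.114 × (1 − 0.45)/(1 − 0.3023) = 0.114 × 0.7883 = 0.0899 km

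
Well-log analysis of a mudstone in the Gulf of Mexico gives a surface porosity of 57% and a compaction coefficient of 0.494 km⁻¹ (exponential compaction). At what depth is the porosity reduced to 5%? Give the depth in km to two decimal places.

Invert Athy's law: Z = ln(phi₀/phi) / k
Z = ln(0.57/0.05) / 0.494 = ln(11.4) / 0.494 = 2.4336 / 0.494 = 4.926 km

4.93 km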